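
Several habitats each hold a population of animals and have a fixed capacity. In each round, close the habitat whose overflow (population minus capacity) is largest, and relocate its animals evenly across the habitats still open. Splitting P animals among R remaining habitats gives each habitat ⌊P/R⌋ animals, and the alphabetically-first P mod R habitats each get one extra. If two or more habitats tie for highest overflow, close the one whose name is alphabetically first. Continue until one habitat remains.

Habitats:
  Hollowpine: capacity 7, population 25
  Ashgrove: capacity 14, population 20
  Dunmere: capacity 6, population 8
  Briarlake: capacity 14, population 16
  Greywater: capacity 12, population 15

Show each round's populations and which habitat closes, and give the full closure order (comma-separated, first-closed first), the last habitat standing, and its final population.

Round 1: Ashgrove=20 Briarlake=16 Dunmere=8 Greywater=15 Hollowpine=25 → close Hollowpine (overflow 18)
  25÷4 = 6 each, +1 to first 1
Round 2: Ashgrove=27 Briarlake=22 Dunmere=14 Greywater=21 → close Ashgrove (overflow 13)
  27÷3 = 9 each, +1 to first 0
Round 3: Briarlake=31 Dunmere=23 Greywater=30 → close Greywater (overflow 18)
  30÷2 = 15 each, +1 to first 0
Round 4: Briarlake=46 Dunmere=38 → close Briarlake (overflow 32)
  46÷1 = 46 each, +1 to first 0

Closure order: Hollowpine, Ashgrove, Greywater, Briarlake
Last habitat: Dunmere with 84 animals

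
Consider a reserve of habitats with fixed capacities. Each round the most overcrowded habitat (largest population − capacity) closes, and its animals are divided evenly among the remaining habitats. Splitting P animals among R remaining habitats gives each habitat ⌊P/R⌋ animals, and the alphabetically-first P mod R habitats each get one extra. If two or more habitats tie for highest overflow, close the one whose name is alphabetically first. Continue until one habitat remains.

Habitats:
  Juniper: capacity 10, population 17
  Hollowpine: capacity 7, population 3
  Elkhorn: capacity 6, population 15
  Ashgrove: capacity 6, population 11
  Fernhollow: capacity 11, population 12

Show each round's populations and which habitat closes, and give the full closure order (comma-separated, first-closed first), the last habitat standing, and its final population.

Round 1: Ashgrove=11 Elkhorn=15 Fernhollow=12 Hollowpine=3 Juniper=17 → close Elkhorn (overflow 9)
  15÷4 = 3 each, +1 to first 3
Round 2: Ashgrove=15 Fernhollow=16 Hollowpine=7 Juniper=20 → close Juniper (overflow 10)
  20÷3 = 6 each, +1 to first 2
Round 3: Ashgrove=22 Fernhollow=23 Hollowpine=13 → close Ashgrove (overflow 16)
  22÷2 = 11 each, +1 to first 0
Round 4: Fernhollow=34 Hollowpine=24 → close Fernhollow (overflow 23)
  34÷1 = 34 each, +1 to first 0

Closure order: Elkhorn, Juniper, Ashgrove, Fernhollow
Last habitat: Hollowpine with 58 animals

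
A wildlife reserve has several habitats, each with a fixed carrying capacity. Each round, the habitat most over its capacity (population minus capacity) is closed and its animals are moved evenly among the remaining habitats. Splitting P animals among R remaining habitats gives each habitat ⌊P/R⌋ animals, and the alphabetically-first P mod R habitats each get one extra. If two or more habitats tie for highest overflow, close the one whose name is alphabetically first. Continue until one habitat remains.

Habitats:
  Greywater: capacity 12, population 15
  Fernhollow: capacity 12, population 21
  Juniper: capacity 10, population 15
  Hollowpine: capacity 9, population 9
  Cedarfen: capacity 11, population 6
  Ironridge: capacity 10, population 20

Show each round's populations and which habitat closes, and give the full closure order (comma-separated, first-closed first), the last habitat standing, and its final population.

Closure order: Ironridge, Fernhollow, Juniper, Greywater, Hollowpine
Last habitat: Cedarfen with 86 animals

Round 1: Cedarfen=6 Fernhollow=21 Greywater=15 Hollowpine=9 Ironridge=20 Juniper=15 → close Ironridge (overflow 10)
  20÷5 = 4 each, +1 to first 0
Round 2: Cedarfen=10 Fernhollow=25 Greywater=19 Hollowpine=13 Juniper=19 → close Fernhollow (overflow 13)
  25÷4 = 6 each, +1 to first 1
Round 3: Cedarfen=17 Greywater=25 Hollowpine=19 Juniper=25 → close Juniper (overflow 15)
  25÷3 = 8 each, +1 to first 1
Round 4: Cedarfen=26 Greywater=33 Hollowpine=27 → close Greywater (overflow 21)
  33÷2 = 16 each, +1 to first 1
Round 5: Cedarfen=43 Hollowpine=43 → close Hollowpine (overflow 34)
  43÷1 = 43 each, +1 to first 0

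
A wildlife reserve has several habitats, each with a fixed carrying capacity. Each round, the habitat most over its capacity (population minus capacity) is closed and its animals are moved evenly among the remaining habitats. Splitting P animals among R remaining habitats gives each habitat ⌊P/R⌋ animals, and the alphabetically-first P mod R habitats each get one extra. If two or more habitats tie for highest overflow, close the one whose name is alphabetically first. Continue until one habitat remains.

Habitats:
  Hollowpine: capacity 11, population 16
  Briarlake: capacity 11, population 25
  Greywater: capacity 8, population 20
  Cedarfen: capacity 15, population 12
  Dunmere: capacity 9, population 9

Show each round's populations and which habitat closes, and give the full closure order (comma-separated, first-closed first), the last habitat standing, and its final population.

Closure order: Briarlake, Greywater, Hollowpine, Dunmere
Last habitat: Cedarfen with 82 animals

Round 1: Briarlake=25 Cedarfen=12 Dunmere=9 Greywater=20 Hollowpine=16 → close Briarlake (overflow 14)
  25÷4 = 6 each, +1 to first 1
Round 2: Cedarfen=19 Dunmere=15 Greywater=26 Hollowpine=22 → close Greywater (overflow 18)
  26÷3 = 8 each, +1 to first 2
Round 3: Cedarfen=28 Dunmere=24 Hollowpine=30 → close Hollowpine (overflow 19)
  30÷2 = 15 each, +1 to first 0
Round 4: Cedarfen=43 Dunmere=39 → close Dunmere (overflow 30)
  39÷1 = 39 each, +1 to first 0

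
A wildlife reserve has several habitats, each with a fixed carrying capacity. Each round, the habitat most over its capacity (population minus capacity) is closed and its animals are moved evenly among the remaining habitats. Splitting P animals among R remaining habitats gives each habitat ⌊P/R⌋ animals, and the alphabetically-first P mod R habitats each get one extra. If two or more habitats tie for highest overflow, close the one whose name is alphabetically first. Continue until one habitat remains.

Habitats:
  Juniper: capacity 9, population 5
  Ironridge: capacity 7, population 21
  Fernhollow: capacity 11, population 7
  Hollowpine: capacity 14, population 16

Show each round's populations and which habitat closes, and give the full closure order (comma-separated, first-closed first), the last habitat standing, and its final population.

Round 1: Fernhollow=7 Hollowpine=16 Ironridge=21 Juniper=5 → close Ironridge (overflow 14)
  21÷3 = 7 each, +1 to first 0
Round 2: Fernhollow=14 Hollowpine=23 Juniper=12 → close Hollowpine (overflow 9)
  23÷2 = 11 each, +1 to first 1
Round 3: Fernhollow=26 Juniper=23 → close Fernhollow (overflow 15)
  26÷1 = 26 each, +1 to first 0

Closure order: Ironridge, Hollowpine, Fernhollow
Last habitat: Juniper with 49 animals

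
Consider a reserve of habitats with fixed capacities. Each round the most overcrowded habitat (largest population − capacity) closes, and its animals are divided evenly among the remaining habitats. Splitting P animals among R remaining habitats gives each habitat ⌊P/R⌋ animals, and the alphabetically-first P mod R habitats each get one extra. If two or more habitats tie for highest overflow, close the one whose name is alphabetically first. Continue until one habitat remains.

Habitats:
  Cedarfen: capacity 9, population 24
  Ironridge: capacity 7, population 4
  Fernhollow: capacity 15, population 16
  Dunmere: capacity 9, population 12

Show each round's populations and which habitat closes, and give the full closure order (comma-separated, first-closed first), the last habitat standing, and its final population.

Closure order: Cedarfen, Dunmere, Fernhollow
Last habitat: Ironridge with 56 animals

Round 1: Cedarfen=24 Dunmere=12 Fernhollow=16 Ironridge=4 → close Cedarfen (overflow 15)
  24÷3 = 8 each, +1 to first 0
Round 2: Dunmere=20 Fernhollow=24 Ironridge=12 → close Dunmere (overflow 11)
  20÷2 = 10 each, +1 to first 0
Round 3: Fernhollow=34 Ironridge=22 → close Fernhollow (overflow 19)
  34÷1 = 34 each, +1 to first 0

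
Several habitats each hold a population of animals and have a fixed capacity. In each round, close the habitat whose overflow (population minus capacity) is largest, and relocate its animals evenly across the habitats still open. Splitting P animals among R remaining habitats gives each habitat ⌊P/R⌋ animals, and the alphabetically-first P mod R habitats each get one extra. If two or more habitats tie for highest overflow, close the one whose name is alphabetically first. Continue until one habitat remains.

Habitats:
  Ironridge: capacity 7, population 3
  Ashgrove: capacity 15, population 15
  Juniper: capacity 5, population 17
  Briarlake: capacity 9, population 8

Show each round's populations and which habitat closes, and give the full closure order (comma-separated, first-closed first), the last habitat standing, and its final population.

Round 1: Ashgrove=15 Briarlake=8 Ironridge=3 Juniper=17 → close Juniper (overflow 12)
  17÷3 = 5 each, +1 to first 2
Round 2: Ashgrove=21 Briarlake=14 Ironridge=8 → close Ashgrove (overflow 6)
  21÷2 = 10 each, +1 to first 1
Round 3: Briarlake=25 Ironridge=18 → close Briarlake (overflow 16)
  25÷1 = 25 each, +1 to first 0

Closure order: Juniper, Ashgrove, Briarlake
Last habitat: Ironridge with 43 animals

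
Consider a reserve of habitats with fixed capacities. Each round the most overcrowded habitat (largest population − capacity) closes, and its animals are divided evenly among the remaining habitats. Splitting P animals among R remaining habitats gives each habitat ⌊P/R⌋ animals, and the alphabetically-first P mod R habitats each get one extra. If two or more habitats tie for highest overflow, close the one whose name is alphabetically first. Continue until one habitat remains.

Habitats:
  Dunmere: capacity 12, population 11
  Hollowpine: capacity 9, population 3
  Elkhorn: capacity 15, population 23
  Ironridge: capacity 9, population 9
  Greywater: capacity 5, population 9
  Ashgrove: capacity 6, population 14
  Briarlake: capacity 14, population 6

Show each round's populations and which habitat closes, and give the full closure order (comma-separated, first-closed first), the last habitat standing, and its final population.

Round 1: Ashgrove=14 Briarlake=6 Dunmere=11 Elkhorn=23 Greywater=9 Hollowpine=3 Ironridge=9 → close Ashgrove (overflow 8)
  14÷6 = 2 each, +1 to first 2
Round 2: Briarlake=9 Dunmere=14 Elkhorn=25 Greywater=11 Hollowpine=5 Ironridge=11 → close Elkhorn (overflow 10)
  25÷5 = 5 each, +1 to first 0
Round 3: Briarlake=14 Dunmere=19 Greywater=16 Hollowpine=10 Ironridge=16 → close Greywater (overflow 11)
  16÷4 = 4 each, +1 to first 0
Round 4: Briarlake=18 Dunmere=23 Hollowpine=14 Ironridge=20 → close Dunmere (overflow 11)
  23÷3 = 7 each, +1 to first 2
Round 5: Briarlake=26 Hollowpine=22 Ironridge=27 → close Ironridge (overflow 18)
  27÷2 = 13 each, +1 to first 1
Round 6: Briarlake=40 Hollowpine=35 → close Briarlake (overflow 26)
  40÷1 = 40 each, +1 to first 0

Closure order: Ashgrove, Elkhorn, Greywater, Dunmere, Ironridge, Briarlake
Last habitat: Hollowpine with 75 animals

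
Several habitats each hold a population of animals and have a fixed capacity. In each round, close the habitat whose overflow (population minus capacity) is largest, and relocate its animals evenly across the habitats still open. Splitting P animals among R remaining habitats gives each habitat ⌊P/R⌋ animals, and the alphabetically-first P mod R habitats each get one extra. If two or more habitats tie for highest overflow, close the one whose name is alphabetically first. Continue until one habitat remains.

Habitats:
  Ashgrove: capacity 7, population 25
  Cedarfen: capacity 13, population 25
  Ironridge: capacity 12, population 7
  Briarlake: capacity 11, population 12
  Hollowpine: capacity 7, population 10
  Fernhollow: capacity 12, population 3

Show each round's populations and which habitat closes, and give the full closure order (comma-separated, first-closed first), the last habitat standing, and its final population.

Round 1: Ashgrove=25 Briarlake=12 Cedarfen=25 Fernhollow=3 Hollowpine=10 Ironridge=7 → close Ashgrove (overflow 18)
  25÷5 = 5 each, +1 to first 0
Round 2: Briarlake=17 Cedarfen=30 Fernhollow=8 Hollowpine=15 Ironridge=12 → close Cedarfen (overflow 17)
  30÷4 = 7 each, +1 to first 2
Round 3: Briarlake=25 Fernhollow=16 Hollowpine=22 Ironridge=19 → close Hollowpine (overflow 15)
  22÷3 = 7 each, +1 to first 1
Round 4: Briarlake=33 Fernhollow=23 Ironridge=26 → close Briarlake (overflow 22)
  33÷2 = 16 each, +1 to first 1
Round 5: Fernhollow=40 Ironridge=42 → close Ironridge (overflow 30)
  42÷1 = 42 each, +1 to first 0

Closure order: Ashgrove, Cedarfen, Hollowpine, Briarlake, Ironridge
Last habitat: Fernhollow with 82 animals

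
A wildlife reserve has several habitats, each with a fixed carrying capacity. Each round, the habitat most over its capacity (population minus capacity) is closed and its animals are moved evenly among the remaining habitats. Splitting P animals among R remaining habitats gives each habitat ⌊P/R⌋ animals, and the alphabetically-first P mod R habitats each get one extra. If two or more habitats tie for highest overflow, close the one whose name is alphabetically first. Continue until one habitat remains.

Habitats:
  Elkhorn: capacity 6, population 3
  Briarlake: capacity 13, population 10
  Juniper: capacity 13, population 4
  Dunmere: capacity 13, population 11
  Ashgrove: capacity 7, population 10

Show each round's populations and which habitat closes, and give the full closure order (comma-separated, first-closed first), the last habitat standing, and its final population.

Round 1: Ashgrove=10 Briarlake=10 Dunmere=11 Elkhorn=3 Juniper=4 → close Ashgrove (overflow 3)
  10÷4 = 2 each, +1 to first 2
Round 2: Briarlake=13 Dunmere=14 Elkhorn=5 Juniper=6 → close Dunmere (overflow 1)
  14÷3 = 4 each, +1 to first 2
Round 3: Briarlake=18 Elkhorn=10 Juniper=10 → close Briarlake (overflow 5)
  18÷2 = 9 each, +1 to first 0
Round 4: Elkhorn=19 Juniper=19 → close Elkhorn (overflow 13)
  19÷1 = 19 each, +1 to first 0

Closure order: Ashgrove, Dunmere, Briarlake, Elkhorn
Last habitat: Juniper with 38 animals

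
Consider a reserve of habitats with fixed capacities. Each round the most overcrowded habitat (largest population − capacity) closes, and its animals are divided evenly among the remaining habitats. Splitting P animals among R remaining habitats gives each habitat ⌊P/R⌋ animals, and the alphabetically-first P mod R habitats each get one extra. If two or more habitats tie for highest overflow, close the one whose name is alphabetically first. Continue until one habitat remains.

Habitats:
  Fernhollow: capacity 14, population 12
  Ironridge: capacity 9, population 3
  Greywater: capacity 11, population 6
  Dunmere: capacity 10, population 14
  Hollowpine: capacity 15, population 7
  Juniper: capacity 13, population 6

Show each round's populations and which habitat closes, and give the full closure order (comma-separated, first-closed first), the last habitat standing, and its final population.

Round 1: Dunmere=14 Fernhollow=12 Greywater=6 Hollowpine=7 Ironridge=3 Juniper=6 → close Dunmere (overflow 4)
  14÷5 = 2 each, +1 to first 4
Round 2: Fernhollow=15 Greywater=9 Hollowpine=10 Ironridge=6 Juniper=8 → close Fernhollow (overflow 1)
  15÷4 = 3 each, +1 to first 3
Round 3: Greywater=13 Hollowpine=14 Ironridge=10 Juniper=11 → close Greywater (overflow 2)
  13÷3 = 4 each, +1 to first 1
Round 4: Hollowpine=19 Ironridge=14 Juniper=15 → close Ironridge (overflow 5)
  14÷2 = 7 each, +1 to first 0
Round 5: Hollowpine=26 Juniper=22 → close Hollowpine (overflow 11)
  26÷1 = 26 each, +1 to first 0

Closure order: Dunmere, Fernhollow, Greywater, Ironridge, Hollowpine
Last habitat: Juniper with 48 animals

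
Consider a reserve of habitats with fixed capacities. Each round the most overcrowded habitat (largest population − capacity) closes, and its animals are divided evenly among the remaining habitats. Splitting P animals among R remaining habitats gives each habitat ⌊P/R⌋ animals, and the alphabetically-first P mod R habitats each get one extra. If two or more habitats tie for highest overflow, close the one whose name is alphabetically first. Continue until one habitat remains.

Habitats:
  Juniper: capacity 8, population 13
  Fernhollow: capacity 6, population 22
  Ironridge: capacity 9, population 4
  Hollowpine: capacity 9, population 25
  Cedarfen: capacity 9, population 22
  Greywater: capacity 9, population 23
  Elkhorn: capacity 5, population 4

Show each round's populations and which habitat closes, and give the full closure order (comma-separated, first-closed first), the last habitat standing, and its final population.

Round 1: Cedarfen=22 Elkhorn=4 Fernhollow=22 Greywater=23 Hollowpine=25 Ironridge=4 Juniper=13 → close Fernhollow (overflow 16)
  22÷6 = 3 each, +1 to first 4
Round 2: Cedarfen=26 Elkhorn=8 Greywater=27 Hollowpine=29 Ironridge=7 Juniper=16 → close Hollowpine (overflow 20)
  29÷5 = 5 each, +1 to first 4
Round 3: Cedarfen=32 Elkhorn=14 Greywater=33 Ironridge=13 Juniper=21 → close Greywater (overflow 24)
  33÷4 = 8 each, +1 to first 1
Round 4: Cedarfen=41 Elkhorn=22 Ironridge=21 Juniper=29 → close Cedarfen (overflow 32)
  41÷3 = 13 each, +1 to first 2
Round 5: Elkhorn=36 Ironridge=35 Juniper=42 → close Juniper (overflow 34)
  42÷2 = 21 each, +1 to first 0
Round 6: Elkhorn=57 Ironridge=56 → close Elkhorn (overflow 52)
  57÷1 = 57 each, +1 to first 0

Closure order: Fernhollow, Hollowpine, Greywater, Cedarfen, Juniper, Elkhorn
Last habitat: Ironridge with 113 animals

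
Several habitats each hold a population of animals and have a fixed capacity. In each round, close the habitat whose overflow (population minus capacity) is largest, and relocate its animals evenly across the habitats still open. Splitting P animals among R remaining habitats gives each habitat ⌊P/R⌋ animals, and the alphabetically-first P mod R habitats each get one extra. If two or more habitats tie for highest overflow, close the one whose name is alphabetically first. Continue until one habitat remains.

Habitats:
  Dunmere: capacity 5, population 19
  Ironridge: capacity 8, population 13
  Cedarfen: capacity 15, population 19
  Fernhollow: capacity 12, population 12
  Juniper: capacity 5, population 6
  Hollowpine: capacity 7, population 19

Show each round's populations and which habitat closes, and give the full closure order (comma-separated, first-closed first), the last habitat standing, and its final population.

Closure order: Dunmere, Hollowpine, Ironridge, Cedarfen, Fernhollow
Last habitat: Juniper with 88 animals

Round 1: Cedarfen=19 Dunmere=19 Fernhollow=12 Hollowpine=19 Ironridge=13 Juniper=6 → close Dunmere (overflow 14)
  19÷5 = 3 each, +1 to first 4
Round 2: Cedarfen=23 Fernhollow=16 Hollowpine=23 Ironridge=17 Juniper=9 → close Hollowpine (overflow 16)
  23÷4 = 5 each, +1 to first 3
Round 3: Cedarfen=29 Fernhollow=22 Ironridge=23 Juniper=14 → close Ironridge (overflow 15)
  23÷3 = 7 each, +1 to first 2
Round 4: Cedarfen=37 Fernhollow=30 Juniper=21 → close Cedarfen (overflow 22)
  37÷2 = 18 each, +1 to first 1
Round 5: Fernhollow=49 Juniper=39 → close Fernhollow (overflow 37)
  49÷1 = 49 each, +1 to first 0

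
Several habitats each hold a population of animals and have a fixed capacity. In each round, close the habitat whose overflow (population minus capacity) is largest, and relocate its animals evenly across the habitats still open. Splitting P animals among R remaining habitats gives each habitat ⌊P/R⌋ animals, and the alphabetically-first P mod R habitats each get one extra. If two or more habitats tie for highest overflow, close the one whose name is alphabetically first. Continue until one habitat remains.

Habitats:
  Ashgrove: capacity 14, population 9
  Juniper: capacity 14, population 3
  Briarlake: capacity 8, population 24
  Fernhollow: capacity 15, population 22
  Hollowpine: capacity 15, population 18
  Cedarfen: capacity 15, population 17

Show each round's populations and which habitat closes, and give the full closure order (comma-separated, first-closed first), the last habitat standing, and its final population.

Round 1: Ashgrove=9 Briarlake=24 Cedarfen=17 Fernhollow=22 Hollowpine=18 Juniper=3 → close Briarlake (overflow 16)
  24÷5 = 4 each, +1 to first 4
Round 2: Ashgrove=14 Cedarfen=22 Fernhollow=27 Hollowpine=23 Juniper=7 → close Fernhollow (overflow 12)
  27÷4 = 6 each, +1 to first 3
Round 3: Ashgrove=21 Cedarfen=29 Hollowpine=30 Juniper=13 → close Hollowpine (overflow 15)
  30÷3 = 10 each, +1 to first 0
Round 4: Ashgrove=31 Cedarfen=39 Juniper=23 → close Cedarfen (overflow 24)
  39÷2 = 19 each, +1 to first 1
Round 5: Ashgrove=51 Juniper=42 → close Ashgrove (overflow 37)
  51÷1 = 51 each, +1 to first 0

Closure order: Briarlake, Fernhollow, Hollowpine, Cedarfen, Ashgrove
Last habitat: Juniper with 93 animals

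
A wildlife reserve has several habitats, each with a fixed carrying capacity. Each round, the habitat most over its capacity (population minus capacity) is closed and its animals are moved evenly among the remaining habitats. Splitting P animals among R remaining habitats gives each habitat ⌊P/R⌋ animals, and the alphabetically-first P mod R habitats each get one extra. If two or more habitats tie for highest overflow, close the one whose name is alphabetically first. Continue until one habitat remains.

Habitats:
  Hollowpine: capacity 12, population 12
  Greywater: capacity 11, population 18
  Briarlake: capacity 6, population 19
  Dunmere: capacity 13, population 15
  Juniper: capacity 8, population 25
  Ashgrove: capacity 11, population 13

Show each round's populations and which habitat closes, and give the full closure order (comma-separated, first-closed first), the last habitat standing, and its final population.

Round 1: Ashgrove=13 Briarlake=19 Dunmere=15 Greywater=18 Hollowpine=12 Juniper=25 → close Juniper (overflow 17)
  25÷5 = 5 each, +1 to first 0
Round 2: Ashgrove=18 Briarlake=24 Dunmere=20 Greywater=23 Hollowpine=17 → close Briarlake (overflow 18)
  24÷4 = 6 each, +1 to first 0
Round 3: Ashgrove=24 Dunmere=26 Greywater=29 Hollowpine=23 → close Greywater (overflow 18)
  29÷3 = 9 each, +1 to first 2
Round 4: Ashgrove=34 Dunmere=36 Hollowpine=32 → close Ashgrove (overflow 23)
  34÷2 = 17 each, +1 to first 0
Round 5: Dunmere=53 Hollowpine=49 → close Dunmere (overflow 40)
  53÷1 = 53 each, +1 to first 0

Closure order: Juniper, Briarlake, Greywater, Ashgrove, Dunmere
Last habitat: Hollowpine with 102 animals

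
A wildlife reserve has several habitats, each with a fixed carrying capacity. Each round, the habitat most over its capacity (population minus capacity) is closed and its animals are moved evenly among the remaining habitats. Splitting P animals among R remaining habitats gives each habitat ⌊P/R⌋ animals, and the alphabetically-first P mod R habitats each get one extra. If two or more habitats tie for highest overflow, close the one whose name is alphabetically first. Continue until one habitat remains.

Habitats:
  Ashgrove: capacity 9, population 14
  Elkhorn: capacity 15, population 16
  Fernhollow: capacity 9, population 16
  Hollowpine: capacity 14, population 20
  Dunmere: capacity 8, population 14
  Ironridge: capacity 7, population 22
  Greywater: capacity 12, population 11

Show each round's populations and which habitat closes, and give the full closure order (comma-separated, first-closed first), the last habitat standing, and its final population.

Closure order: Ironridge, Fernhollow, Dunmere, Ashgrove, Hollowpine, Elkhorn
Last habitat: Greywater with 113 animals

Round 1: Ashgrove=14 Dunmere=14 Elkhorn=16 Fernhollow=16 Greywater=11 Hollowpine=20 Ironridge=22 → close Ironridge (overflow 15)
  22÷6 = 3 each, +1 to first 4
Round 2: Ashgrove=18 Dunmere=18 Elkhorn=20 Fernhollow=20 Greywater=14 Hollowpine=23 → close Fernhollow (overflow 11)
  20÷5 = 4 each, +1 to first 0
Round 3: Ashgrove=22 Dunmere=22 Elkhorn=24 Greywater=18 Hollowpine=27 → close Dunmere (overflow 14)
  22÷4 = 5 each, +1 to first 2
Round 4: Ashgrove=28 Elkhorn=30 Greywater=23 Hollowpine=32 → close Ashgrove (overflow 19)
  28÷3 = 9 each, +1 to first 1
Round 5: Elkhorn=40 Greywater=32 Hollowpine=41 → close Hollowpine (overflow 27)
  41÷2 = 20 each, +1 to first 1
Round 6: Elkhorn=61 Greywater=52 → close Elkhorn (overflow 46)
  61÷1 = 61 each, +1 to first 0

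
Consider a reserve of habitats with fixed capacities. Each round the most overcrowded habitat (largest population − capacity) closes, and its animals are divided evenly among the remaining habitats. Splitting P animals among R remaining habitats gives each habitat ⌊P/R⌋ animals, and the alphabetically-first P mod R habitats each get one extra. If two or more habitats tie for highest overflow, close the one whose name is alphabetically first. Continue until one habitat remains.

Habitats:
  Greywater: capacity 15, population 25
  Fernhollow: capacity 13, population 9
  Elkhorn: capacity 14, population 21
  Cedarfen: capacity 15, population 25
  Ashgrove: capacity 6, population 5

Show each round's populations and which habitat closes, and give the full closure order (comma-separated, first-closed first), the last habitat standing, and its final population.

Round 1: Ashgrove=5 Cedarfen=25 Elkhorn=21 Fernhollow=9 Greywater=25 → close Cedarfen (overflow 10)
  25÷4 = 6 each, +1 to first 1
Round 2: Ashgrove=12 Elkhorn=27 Fernhollow=15 Greywater=31 → close Greywater (overflow 16)
  31÷3 = 10 each, +1 to first 1
Round 3: Ashgrove=23 Elkhorn=37 Fernhollow=25 → close Elkhorn (overflow 23)
  37÷2 = 18 each, +1 to first 1
Round 4: Ashgrove=42 Fernhollow=43 → close Ashgrove (overflow 36)
  42÷1 = 42 each, +1 to first 0

Closure order: Cedarfen, Greywater, Elkhorn, Ashgrove
Last habitat: Fernhollow with 85 animals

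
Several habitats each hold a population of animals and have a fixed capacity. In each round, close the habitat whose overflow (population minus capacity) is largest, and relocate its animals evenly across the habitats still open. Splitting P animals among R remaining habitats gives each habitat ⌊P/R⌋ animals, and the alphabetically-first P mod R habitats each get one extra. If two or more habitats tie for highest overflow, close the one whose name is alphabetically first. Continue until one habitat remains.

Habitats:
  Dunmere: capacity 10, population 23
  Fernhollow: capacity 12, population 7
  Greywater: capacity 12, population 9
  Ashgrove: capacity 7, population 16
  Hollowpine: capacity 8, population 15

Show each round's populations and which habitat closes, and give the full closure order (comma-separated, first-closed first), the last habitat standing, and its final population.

Round 1: Ashgrove=16 Dunmere=23 Fernhollow=7 Greywater=9 Hollowpine=15 → close Dunmere (overflow 13)
  23÷4 = 5 each, +1 to first 3
Round 2: Ashgrove=22 Fernhollow=13 Greywater=15 Hollowpine=20 → close Ashgrove (overflow 15)
  22÷3 = 7 each, +1 to first 1
Round 3: Fernhollow=21 Greywater=22 Hollowpine=27 → close Hollowpine (overflow 19)
  27÷2 = 13 each, +1 to first 1
Round 4: Fernhollow=35 Greywater=35 → close Fernhollow (overflow 23)
  35÷1 = 35 each, +1 to first 0

Closure order: Dunmere, Ashgrove, Hollowpine, Fernhollow
Last habitat: Greywater with 70 animals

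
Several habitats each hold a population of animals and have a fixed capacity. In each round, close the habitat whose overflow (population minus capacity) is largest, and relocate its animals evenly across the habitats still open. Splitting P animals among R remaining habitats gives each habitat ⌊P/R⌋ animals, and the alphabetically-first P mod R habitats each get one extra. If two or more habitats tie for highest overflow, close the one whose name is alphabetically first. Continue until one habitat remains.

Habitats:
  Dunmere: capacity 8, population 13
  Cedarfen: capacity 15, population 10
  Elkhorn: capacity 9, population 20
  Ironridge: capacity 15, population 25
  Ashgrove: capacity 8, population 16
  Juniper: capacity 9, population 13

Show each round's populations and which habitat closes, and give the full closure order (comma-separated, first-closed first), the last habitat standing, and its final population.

Closure order: Elkhorn, Ironridge, Ashgrove, Dunmere, Juniper
Last habitat: Cedarfen with 97 animals

Round 1: Ashgrove=16 Cedarfen=10 Dunmere=13 Elkhorn=20 Ironridge=25 Juniper=13 → close Elkhorn (overflow 11)
  20÷5 = 4 each, +1 to first 0
Round 2: Ashgrove=20 Cedarfen=14 Dunmere=17 Ironridge=29 Juniper=17 → close Ironridge (overflow 14)
  29÷4 = 7 each, +1 to first 1
Round 3: Ashgrove=28 Cedarfen=21 Dunmere=24 Juniper=24 → close Ashgrove (overflow 20)
  28÷3 = 9 each, +1 to first 1
Round 4: Cedarfen=31 Dunmere=33 Juniper=33 → close Dunmere (overflow 25)
  33÷2 = 16 each, +1 to first 1
Round 5: Cedarfen=48 Juniper=49 → close Juniper (overflow 40)
  49÷1 = 49 each, +1 to first 0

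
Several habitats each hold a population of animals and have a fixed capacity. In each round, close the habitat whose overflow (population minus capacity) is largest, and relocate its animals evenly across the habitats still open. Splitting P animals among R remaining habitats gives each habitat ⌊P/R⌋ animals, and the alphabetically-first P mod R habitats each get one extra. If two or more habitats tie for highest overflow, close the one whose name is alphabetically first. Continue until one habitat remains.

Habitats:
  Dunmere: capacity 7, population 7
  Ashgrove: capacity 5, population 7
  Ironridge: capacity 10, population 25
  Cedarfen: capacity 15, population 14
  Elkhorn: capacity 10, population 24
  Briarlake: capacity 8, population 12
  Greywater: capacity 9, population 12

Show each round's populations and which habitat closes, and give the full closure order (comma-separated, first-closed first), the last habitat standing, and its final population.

Round 1: Ashgrove=7 Briarlake=12 Cedarfen=14 Dunmere=7 Elkhorn=24 Greywater=12 Ironridge=25 → close Ironridge (overflow 15)
  25÷6 = 4 each, +1 to first 1
Round 2: Ashgrove=12 Briarlake=16 Cedarfen=18 Dunmere=11 Elkhorn=28 Greywater=16 → close Elkhorn (overflow 18)
  28÷5 = 5 each, +1 to first 3
Round 3: Ashgrove=18 Briarlake=22 Cedarfen=24 Dunmere=16 Greywater=21 → close Briarlake (overflow 14)
  22÷4 = 5 each, +1 to first 2
Round 4: Ashgrove=24 Cedarfen=30 Dunmere=21 Greywater=26 → close Ashgrove (overflow 19)
  24÷3 = 8 each, +1 to first 0
Round 5: Cedarfen=38 Dunmere=29 Greywater=34 → close Greywater (overflow 25)
  34÷2 = 17 each, +1 to first 0
Round 6: Cedarfen=55 Dunmere=46 → close Cedarfen (overflow 40)
  55÷1 = 55 each, +1 to first 0

Closure order: Ironridge, Elkhorn, Briarlake, Ashgrove, Greywater, Cedarfen
Last habitat: Dunmere with 101 animals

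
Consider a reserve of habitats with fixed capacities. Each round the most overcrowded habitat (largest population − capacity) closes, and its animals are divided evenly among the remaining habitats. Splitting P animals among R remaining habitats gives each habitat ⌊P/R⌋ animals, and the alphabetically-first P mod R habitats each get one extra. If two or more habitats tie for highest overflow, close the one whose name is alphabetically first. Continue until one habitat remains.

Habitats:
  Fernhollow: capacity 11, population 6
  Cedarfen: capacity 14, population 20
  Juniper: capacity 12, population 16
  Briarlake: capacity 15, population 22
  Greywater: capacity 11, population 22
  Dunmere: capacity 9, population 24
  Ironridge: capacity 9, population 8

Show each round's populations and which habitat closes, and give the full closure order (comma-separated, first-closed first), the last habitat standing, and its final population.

Closure order: Dunmere, Greywater, Briarlake, Cedarfen, Juniper, Ironridge
Last habitat: Fernhollow with 118 animals

Round 1: Briarlake=22 Cedarfen=20 Dunmere=24 Fernhollow=6 Greywater=22 Ironridge=8 Juniper=16 → close Dunmere (overflow 15)
  24÷6 = 4 each, +1 to first 0
Round 2: Briarlake=26 Cedarfen=24 Fernhollow=10 Greywater=26 Ironridge=12 Juniper=20 → close Greywater (overflow 15)
  26÷5 = 5 each, +1 to first 1
Round 3: Briarlake=32 Cedarfen=29 Fernhollow=15 Ironridge=17 Juniper=25 → close Briarlake (overflow 17)
  32÷4 = 8 each, +1 to first 0
Round 4: Cedarfen=37 Fernhollow=23 Ironridge=25 Juniper=33 → close Cedarfen (overflow 23)
  37÷3 = 12 each, +1 to first 1
Round 5: Fernhollow=36 Ironridge=37 Juniper=45 → close Juniper (overflow 33)
  45÷2 = 22 each, +1 to first 1
Round 6: Fernhollow=59 Ironridge=59 → close Ironridge (overflow 50)
  59÷1 = 59 each, +1 to first 0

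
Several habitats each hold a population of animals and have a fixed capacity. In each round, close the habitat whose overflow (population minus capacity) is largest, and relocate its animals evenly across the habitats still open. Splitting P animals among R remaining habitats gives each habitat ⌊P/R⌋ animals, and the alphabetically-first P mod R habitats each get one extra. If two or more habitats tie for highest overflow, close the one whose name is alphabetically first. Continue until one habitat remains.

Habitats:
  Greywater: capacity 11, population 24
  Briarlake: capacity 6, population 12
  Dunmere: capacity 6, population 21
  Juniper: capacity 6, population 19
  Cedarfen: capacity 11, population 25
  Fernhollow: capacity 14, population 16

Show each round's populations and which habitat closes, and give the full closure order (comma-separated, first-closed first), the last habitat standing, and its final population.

Round 1: Briarlake=12 Cedarfen=25 Dunmere=21 Fernhollow=16 Greywater=24 Juniper=19 → close Dunmere (overflow 15)
  21÷5 = 4 each, +1 to first 1
Round 2: Briarlake=17 Cedarfen=29 Fernhollow=20 Greywater=28 Juniper=23 → close Cedarfen (overflow 18)
  29÷4 = 7 each, +1 to first 1
Round 3: Briarlake=25 Fernhollow=27 Greywater=35 Juniper=30 → close Greywater (overflow 24)
  35÷3 = 11 each, +1 to first 2
Round 4: Briarlake=37 Fernhollow=39 Juniper=41 → close Juniper (overflow 35)
  41÷2 = 20 each, +1 to first 1
Round 5: Briarlake=58 Fernhollow=59 → close Briarlake (overflow 52)
  58÷1 = 58 each, +1 to first 0

Closure order: Dunmere, Cedarfen, Greywater, Juniper, Briarlake
Last habitat: Fernhollow with 117 animals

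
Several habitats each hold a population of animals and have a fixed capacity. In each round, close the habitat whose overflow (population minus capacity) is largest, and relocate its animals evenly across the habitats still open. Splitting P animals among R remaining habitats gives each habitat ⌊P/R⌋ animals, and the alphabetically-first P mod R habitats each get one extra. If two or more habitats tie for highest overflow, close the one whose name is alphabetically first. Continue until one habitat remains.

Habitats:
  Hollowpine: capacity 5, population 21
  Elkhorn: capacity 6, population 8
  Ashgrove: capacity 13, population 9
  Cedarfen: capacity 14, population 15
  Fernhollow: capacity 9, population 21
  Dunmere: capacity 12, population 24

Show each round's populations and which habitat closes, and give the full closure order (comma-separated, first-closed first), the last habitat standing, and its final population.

Closure order: Hollowpine, Dunmere, Fernhollow, Cedarfen, Elkhorn
Last habitat: Ashgrove with 98 animals

Round 1: Ashgrove=9 Cedarfen=15 Dunmere=24 Elkhorn=8 Fernhollow=21 Hollowpine=21 → close Hollowpine (overflow 16)
  21÷5 = 4 each, +1 to first 1
Round 2: Ashgrove=14 Cedarfen=19 Dunmere=28 Elkhorn=12 Fernhollow=25 → close Dunmere (overflow 16)
  28÷4 = 7 each, +1 to first 0
Round 3: Ashgrove=21 Cedarfen=26 Elkhorn=19 Fernhollow=32 → close Fernhollow (overflow 23)
  32÷3 = 10 each, +1 to first 2
Round 4: Ashgrove=32 Cedarfen=37 Elkhorn=29 → close Cedarfen (overflow 23)
  37÷2 = 18 each, +1 to first 1
Round 5: Ashgrove=51 Elkhorn=47 → close Elkhorn (overflow 41)
  47÷1 = 47 each, +1 to first 0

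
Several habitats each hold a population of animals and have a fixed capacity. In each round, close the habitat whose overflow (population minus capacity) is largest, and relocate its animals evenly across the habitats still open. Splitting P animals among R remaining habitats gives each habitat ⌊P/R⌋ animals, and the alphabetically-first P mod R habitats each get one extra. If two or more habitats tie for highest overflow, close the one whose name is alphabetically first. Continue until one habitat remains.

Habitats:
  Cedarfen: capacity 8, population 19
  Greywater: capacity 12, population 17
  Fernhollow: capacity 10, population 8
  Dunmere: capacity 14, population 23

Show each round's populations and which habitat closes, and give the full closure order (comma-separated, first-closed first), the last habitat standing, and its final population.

Closure order: Cedarfen, Dunmere, Greywater
Last habitat: Fernhollow with 67 animals

Round 1: Cedarfen=19 Dunmere=23 Fernhollow=8 Greywater=17 → close Cedarfen (overflow 11)
  19÷3 = 6 each, +1 to first 1
Round 2: Dunmere=30 Fernhollow=14 Greywater=23 → close Dunmere (overflow 16)
  30÷2 = 15 each, +1 to first 0
Round 3: Fernhollow=29 Greywater=38 → close Greywater (overflow 26)
  38÷1 = 38 each, +1 to first 0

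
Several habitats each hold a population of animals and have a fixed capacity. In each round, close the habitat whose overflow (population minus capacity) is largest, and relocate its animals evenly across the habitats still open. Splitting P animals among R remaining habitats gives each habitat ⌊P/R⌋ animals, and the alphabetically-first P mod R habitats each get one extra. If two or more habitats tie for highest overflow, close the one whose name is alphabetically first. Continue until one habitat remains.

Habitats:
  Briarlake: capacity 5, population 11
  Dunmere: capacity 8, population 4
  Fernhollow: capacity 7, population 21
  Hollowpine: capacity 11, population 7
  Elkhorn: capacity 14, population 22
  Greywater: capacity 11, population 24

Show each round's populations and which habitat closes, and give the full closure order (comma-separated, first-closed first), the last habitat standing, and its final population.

Round 1: Briarlake=11 Dunmere=4 Elkhorn=22 Fernhollow=21 Greywater=24 Hollowpine=7 → close Fernhollow (overflow 14)
  21÷5 = 4 each, +1 to first 1
Round 2: Briarlake=16 Dunmere=8 Elkhorn=26 Greywater=28 Hollowpine=11 → close Greywater (overflow 17)
  28÷4 = 7 each, +1 to first 0
Round 3: Briarlake=23 Dunmere=15 Elkhorn=33 Hollowpine=18 → close Elkhorn (overflow 19)
  33÷3 = 11 each, +1 to first 0
Round 4: Briarlake=34 Dunmere=26 Hollowpine=29 → close Briarlake (overflow 29)
  34÷2 = 17 each, +1 to first 0
Round 5: Dunmere=43 Hollowpine=46 → close Dunmere (overflow 35)
  43÷1 = 43 each, +1 to first 0

Closure order: Fernhollow, Greywater, Elkhorn, Briarlake, Dunmere
Last habitat: Hollowpine with 89 animals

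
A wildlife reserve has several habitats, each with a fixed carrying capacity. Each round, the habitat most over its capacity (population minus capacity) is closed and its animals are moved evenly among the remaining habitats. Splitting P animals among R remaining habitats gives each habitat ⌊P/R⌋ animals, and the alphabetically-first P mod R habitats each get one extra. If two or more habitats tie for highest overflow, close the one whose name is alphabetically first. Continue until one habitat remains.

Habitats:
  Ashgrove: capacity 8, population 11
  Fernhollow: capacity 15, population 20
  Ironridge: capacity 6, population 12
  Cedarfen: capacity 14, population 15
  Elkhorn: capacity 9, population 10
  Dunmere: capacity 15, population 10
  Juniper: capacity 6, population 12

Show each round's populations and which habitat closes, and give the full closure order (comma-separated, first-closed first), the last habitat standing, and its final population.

Closure order: Ironridge, Juniper, Fernhollow, Ashgrove, Cedarfen, Elkhorn
Last habitat: Dunmere with 90 animals

Round 1: Ashgrove=11 Cedarfen=15 Dunmere=10 Elkhorn=10 Fernhollow=20 Ironridge=12 Juniper=12 → close Ironridge (overflow 6)
  12÷6 = 2 each, +1 to first 0
Round 2: Ashgrove=13 Cedarfen=17 Dunmere=12 Elkhorn=12 Fernhollow=22 Juniper=14 → close Juniper (overflow 8)
  14÷5 = 2 each, +1 to first 4
Round 3: Ashgrove=16 Cedarfen=20 Dunmere=15 Elkhorn=15 Fernhollow=24 → close Fernhollow (overflow 9)
  24÷4 = 6 each, +1 to first 0
Round 4: Ashgrove=22 Cedarfen=26 Dunmere=21 Elkhorn=21 → close Ashgrove (overflow 14)
  22÷3 = 7 each, +1 to first 1
Round 5: Cedarfen=34 Dunmere=28 Elkhorn=28 → close Cedarfen (overflow 20)
  34÷2 = 17 each, +1 to first 0
Round 6: Dunmere=45 Elkhorn=45 → close Elkhorn (overflow 36)
  45÷1 = 45 each, +1 to first 0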